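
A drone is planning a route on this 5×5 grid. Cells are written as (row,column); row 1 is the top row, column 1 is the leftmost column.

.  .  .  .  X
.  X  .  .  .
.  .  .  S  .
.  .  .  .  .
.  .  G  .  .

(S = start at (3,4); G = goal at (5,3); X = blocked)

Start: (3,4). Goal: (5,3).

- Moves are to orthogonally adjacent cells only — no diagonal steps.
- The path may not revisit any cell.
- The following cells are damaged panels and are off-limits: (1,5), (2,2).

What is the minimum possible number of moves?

3

The Manhattan distance from (3,4) to (5,3) is |3−5| + |4−3| = 3, so at least 3 moves are needed.
A route of 3 moves achieves this: (3,4) → (4,4) → (5,4) → (5,3).
Since 3 matches the lower bound, it is optimal.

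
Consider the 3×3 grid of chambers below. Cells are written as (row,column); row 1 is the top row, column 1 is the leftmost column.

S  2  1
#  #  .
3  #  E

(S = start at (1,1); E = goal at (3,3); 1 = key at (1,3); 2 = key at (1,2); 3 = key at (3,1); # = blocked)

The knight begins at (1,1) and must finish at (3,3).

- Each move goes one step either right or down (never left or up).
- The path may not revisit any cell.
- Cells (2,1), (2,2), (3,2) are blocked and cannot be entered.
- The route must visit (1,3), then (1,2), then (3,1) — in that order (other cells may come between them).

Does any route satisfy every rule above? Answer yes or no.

no

(1,2) lies to the left of (1,3), so going from (1,3) to (1,2) would need a leftward move — but moves only go right/down, so (1,3) cannot be visited before (1,2).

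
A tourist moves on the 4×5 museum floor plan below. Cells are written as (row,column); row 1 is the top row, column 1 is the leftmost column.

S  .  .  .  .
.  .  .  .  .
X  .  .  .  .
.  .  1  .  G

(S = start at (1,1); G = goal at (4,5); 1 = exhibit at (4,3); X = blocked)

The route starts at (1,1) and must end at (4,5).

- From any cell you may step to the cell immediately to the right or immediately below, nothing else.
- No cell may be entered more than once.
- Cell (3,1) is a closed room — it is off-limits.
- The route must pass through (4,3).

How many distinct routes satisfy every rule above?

A right/down-only route from (1,1) to (4,5) makes exactly 3 down-moves and 4 right-moves in some order.
With no other constraints that would be C(7,3) = 35 routes.
Split at (4,3) and multiply the segment counts (each segment already excludes blocked cells): (1,1)→(4,3): 7; (4,3)→(4,5): 1; product = 7.
That gives 7 routes.

7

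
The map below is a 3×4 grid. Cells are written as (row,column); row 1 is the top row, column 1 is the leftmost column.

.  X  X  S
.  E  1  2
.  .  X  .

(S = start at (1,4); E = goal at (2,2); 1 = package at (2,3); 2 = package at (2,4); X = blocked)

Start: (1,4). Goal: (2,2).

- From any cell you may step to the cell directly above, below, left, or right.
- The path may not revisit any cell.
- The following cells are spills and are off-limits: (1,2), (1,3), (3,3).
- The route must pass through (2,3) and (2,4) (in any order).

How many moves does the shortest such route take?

Any route passes through (2,3) and (2,4) in some order between (1,4) and (2,2). Summing Manhattan distances along each leg and taking the cheapest ordering ((1,4) → (2,4) → (2,3) → (2,2)) gives a lower bound of 1 + 1 + 1 = 3 moves.
A route of 3 moves achieves this: (1,4) → (2,4) → (2,3) → (2,2).
Since 3 matches the lower bound, it is optimal.

3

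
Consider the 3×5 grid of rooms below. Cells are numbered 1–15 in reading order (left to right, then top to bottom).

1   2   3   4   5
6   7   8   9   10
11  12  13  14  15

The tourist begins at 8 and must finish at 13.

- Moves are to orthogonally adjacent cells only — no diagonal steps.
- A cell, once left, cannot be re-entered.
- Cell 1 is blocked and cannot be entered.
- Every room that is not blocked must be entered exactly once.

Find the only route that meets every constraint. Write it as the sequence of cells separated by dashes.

8 - 9 - 14 - 15 - 10 - 5 - 4 - 3 - 2 - 7 - 6 - 11 - 12 - 13

Need to visit all 14 open cells exactly once, starting at 8 and ending at 13.
Route from 8: right to 9, down to 14, right to 15, 2× up (reaching 5), 3× left (reaching 2), down to 7, left to 6, down to 11, 2× right (reaching 13) — 13 moves in all.
Check: all 14 open cells covered.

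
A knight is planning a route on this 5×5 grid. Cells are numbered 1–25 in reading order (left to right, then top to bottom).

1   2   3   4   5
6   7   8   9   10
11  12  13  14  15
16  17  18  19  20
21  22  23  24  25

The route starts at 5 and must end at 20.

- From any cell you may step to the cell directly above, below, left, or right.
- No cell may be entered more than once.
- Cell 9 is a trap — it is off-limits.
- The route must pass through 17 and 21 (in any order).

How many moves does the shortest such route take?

Any route passes through 17 and 21 in some order between 5 and 20. Summing Manhattan distances along each leg and taking the cheapest ordering (5 → 21 → 17 → 20) gives a lower bound of 8 + 2 + 3 = 13 moves.
A route of 13 moves achieves this: 5 → 10 → 15 → 14 → 19 → 18 → 17 → 16 → 21 → 22 → 23 → 24 → 25 → 20.
Since 13 matches the lower bound, it is optimal.

13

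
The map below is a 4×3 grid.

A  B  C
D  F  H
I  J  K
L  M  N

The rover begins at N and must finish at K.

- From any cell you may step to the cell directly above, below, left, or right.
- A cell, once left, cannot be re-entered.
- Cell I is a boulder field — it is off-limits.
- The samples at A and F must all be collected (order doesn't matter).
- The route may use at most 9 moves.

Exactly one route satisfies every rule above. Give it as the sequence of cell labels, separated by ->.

N -> M -> J -> F -> D -> A -> B -> C -> H -> K

Any route must reach A and F and still end at K within 9 moves, so the order of the required stops is forced.
Route from N: left 1 to M, up 2 to F, left 1 to D, up 1 to A, right 2 to C, down 2 to K — 9 moves in all.
Check: all required cells visited; 9 ≤ 9 moves.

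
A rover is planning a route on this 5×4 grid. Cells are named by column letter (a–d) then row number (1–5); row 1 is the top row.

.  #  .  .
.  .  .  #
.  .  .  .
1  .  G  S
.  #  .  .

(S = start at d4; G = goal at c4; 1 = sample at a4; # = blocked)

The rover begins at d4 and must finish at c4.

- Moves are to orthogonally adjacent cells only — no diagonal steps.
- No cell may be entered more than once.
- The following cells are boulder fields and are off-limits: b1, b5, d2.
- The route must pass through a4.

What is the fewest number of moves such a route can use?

Any route passes through a4 somewhere between d4 and c4. Summing Manhattan distances along the two legs (d4 → a4 → c4) gives a lower bound of 3 + 2 = 5 moves.
The shortest route satisfying every rule uses 7 moves: d4 → d3 → c3 → b3 → a3 → a4 → b4 → c4.
The no-revisit rule (legs can't share cells) pushes the minimum above the 5-move bound; an exhaustive check rules out every length from 5 to 6, leaving 7 as the minimum.

7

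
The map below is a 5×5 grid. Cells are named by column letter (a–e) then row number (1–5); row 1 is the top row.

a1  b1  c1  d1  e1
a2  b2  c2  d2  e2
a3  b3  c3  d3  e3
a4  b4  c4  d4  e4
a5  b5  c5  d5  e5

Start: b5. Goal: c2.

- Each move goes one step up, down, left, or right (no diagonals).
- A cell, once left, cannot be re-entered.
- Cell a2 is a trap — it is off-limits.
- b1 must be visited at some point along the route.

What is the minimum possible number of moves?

6

Any route passes through b1 somewhere between b5 and c2. Summing Manhattan distances along the two legs (b5 → b1 → c2) gives a lower bound of 4 + 2 = 6 moves.
A route of 6 moves achieves this: b5 → b4 → b3 → b2 → b1 → c1 → c2.
Since 6 matches the lower bound, it is optimal.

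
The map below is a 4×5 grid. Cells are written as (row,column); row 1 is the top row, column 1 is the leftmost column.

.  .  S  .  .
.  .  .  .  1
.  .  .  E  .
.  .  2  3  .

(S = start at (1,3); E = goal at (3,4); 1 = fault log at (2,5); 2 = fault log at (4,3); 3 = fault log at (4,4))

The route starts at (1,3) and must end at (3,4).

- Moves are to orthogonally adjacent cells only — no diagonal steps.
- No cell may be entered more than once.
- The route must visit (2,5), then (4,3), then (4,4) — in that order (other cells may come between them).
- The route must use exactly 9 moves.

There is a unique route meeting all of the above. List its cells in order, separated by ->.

(1,3) -> (1,4) -> (1,5) -> (2,5) -> (2,4) -> (2,3) -> (3,3) -> (4,3) -> (4,4) -> (3,4)

The waypoints must appear in the order (2,5), (4,3), (4,4), with no cell reused.
Route from (1,3): 2× right (reaching (1,5)), down to (2,5), 2× left (reaching (2,3)), 2× down (reaching (4,3)), right to (4,4), up to (3,4) — 9 moves in all.
Check: order respected (1 at step 3, 2 at step 7, 3 at step 8); 9 moves as required.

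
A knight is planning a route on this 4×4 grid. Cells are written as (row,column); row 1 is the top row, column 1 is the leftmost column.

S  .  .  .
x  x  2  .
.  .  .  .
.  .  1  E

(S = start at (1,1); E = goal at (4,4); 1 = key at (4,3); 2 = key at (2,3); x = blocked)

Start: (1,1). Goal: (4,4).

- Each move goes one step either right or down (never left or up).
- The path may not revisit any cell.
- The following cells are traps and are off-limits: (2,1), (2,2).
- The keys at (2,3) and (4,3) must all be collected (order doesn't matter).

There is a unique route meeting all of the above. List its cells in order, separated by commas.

Moves only go right or down, so the column and row indices never decrease.
Route from (1,1): 2× right (reaching (1,3)), 3× down (reaching (4,3)), right to (4,4) — 6 moves in all.
Check: all required cells visited.

(1,1), (1,2), (1,3), (2,3), (3,3), (4,3), (4,4)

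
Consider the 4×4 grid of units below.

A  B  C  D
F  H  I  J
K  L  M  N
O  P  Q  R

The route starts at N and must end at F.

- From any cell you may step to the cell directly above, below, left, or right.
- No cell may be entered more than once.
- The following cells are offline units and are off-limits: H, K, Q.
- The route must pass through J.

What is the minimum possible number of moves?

Any route passes through J somewhere between N and F. Summing Manhattan distances along the two legs (N → J → F) gives a lower bound of 1 + 3 = 4 moves.
That bound ignores the blocked cells. Measuring each leg by the fewest moves that actually steer around them (N→J: 1; J→F: 5) raises the lower bound to 6.
A route of 6 moves exists: N → J → D → C → B → A → F.
Since 6 matches that lower bound, it is optimal.

6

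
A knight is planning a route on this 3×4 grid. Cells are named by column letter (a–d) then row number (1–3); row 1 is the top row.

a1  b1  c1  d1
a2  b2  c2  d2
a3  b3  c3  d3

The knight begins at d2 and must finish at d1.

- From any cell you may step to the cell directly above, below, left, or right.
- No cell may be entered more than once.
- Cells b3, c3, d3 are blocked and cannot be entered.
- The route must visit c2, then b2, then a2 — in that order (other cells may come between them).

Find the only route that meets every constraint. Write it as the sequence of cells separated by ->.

The waypoints must appear in the order c2, b2, a2, with no cell reused.
Route from d2: left 3 to a2, up 1 to a1, right 3 to d1 — 7 moves in all.
Check: order respected (c2 at step 1, b2 at step 2, a2 at step 3).

d2 -> c2 -> b2 -> a2 -> a1 -> b1 -> c1 -> d1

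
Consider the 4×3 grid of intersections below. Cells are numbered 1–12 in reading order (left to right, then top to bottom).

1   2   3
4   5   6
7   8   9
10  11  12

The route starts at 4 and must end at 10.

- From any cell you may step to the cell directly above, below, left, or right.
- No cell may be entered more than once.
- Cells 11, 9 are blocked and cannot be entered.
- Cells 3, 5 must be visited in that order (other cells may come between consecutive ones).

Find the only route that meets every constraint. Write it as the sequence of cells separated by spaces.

4 1 2 3 6 5 8 7 10

The waypoints must appear in the order 3, 5, with no cell reused.
Route from 4: up 1 to 1, right 2 to 3, down 1 to 6, left 1 to 5, down 1 to 8, left 1 to 7, down 1 to 10 — 8 moves in all.
Check: order respected (3 at step 3, 5 at step 5).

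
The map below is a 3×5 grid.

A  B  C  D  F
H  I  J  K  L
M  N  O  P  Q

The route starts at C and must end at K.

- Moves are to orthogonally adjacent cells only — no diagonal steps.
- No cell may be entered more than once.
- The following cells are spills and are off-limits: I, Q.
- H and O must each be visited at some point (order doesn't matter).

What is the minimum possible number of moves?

8

Any route passes through H and O in some order between C and K. Summing Manhattan distances along each leg and taking the cheapest ordering (C → H → O → K) gives a lower bound of 3 + 3 + 2 = 8 moves.
A route of 8 moves achieves this: C → B → A → H → M → N → O → J → K.
Since 8 matches the lower bound, it is optimal.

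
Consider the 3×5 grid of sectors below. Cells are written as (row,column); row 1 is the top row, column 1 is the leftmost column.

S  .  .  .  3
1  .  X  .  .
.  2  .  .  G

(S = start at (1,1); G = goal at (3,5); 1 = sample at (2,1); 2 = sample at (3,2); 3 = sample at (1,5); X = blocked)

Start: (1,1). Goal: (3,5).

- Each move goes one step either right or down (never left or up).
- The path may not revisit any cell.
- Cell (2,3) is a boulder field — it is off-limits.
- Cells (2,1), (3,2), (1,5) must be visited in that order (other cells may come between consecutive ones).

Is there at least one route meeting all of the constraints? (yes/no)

no

(1,5) lies above (3,2), so going from (3,2) to (1,5) would need an upward move — but moves only go right/down, so (3,2) cannot be visited before (1,5).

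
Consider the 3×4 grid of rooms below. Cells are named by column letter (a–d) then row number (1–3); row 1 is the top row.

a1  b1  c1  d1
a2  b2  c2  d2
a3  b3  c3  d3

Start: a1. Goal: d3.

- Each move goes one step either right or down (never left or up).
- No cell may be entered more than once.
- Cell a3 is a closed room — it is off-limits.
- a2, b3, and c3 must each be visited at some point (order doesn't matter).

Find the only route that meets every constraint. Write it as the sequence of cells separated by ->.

a1 -> a2 -> b2 -> b3 -> c3 -> d3

Moves only go right or down, so the column and row indices never decrease.
Route from a1: down 1 to a2, right 1 to b2, down 1 to b3, right 2 to d3 — 5 moves in all.
Check: all required cells visited.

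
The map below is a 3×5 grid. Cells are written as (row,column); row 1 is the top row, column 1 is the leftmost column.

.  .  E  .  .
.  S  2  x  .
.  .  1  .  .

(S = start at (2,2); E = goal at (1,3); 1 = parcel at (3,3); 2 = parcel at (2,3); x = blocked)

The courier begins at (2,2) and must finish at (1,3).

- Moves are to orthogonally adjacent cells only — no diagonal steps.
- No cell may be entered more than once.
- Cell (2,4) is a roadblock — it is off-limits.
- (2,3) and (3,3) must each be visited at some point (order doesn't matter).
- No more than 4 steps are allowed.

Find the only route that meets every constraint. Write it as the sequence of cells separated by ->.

(2,2) -> (3,2) -> (3,3) -> (2,3) -> (1,3)

Any route must reach (2,3) and (3,3) and still end at (1,3) within 4 moves, so the order of the required stops is forced.
Route from (2,2): down 1 to (3,2), right 1 to (3,3), up 2 to (1,3) — 4 moves in all.
Check: all required cells visited; 4 ≤ 4 moves.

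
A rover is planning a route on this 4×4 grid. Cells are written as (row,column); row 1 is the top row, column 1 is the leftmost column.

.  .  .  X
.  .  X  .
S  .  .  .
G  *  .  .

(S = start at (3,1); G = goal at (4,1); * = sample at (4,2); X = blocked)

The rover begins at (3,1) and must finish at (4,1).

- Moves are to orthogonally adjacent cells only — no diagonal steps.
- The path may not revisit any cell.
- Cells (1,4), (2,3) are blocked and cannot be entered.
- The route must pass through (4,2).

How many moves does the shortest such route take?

Any route passes through (4,2) somewhere between (3,1) and (4,1). Summing Manhattan distances along the two legs ((3,1) → (4,2) → (4,1)) gives a lower bound of 2 + 1 = 3 moves.
A route of 3 moves achieves this: (3,1) → (3,2) → (4,2) → (4,1).
Since 3 matches the lower bound, it is optimal.

3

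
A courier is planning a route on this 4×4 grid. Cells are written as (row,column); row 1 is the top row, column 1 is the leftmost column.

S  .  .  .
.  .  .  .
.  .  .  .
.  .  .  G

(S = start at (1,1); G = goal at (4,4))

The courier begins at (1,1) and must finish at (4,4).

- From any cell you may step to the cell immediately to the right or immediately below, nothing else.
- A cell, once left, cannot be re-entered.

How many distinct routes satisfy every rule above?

A right/down-only route from (1,1) to (4,4) makes exactly 3 down-moves and 3 right-moves in some order.
With no other constraints that would be C(6,3) = 20 routes.
That gives 20 routes.

20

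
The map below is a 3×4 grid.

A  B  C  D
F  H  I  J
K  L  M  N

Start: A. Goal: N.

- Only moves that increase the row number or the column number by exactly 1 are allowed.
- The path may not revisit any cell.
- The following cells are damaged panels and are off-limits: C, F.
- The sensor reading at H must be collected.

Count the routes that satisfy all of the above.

A right/down-only route from A to N makes exactly 2 down-moves and 3 right-moves in some order.
With no other constraints that would be C(5,2) = 10 routes.
Split at H and multiply the segment counts (each segment already excludes blocked cells): A→H: 1; H→N: 3; product = 3.
That gives 3 routes.

3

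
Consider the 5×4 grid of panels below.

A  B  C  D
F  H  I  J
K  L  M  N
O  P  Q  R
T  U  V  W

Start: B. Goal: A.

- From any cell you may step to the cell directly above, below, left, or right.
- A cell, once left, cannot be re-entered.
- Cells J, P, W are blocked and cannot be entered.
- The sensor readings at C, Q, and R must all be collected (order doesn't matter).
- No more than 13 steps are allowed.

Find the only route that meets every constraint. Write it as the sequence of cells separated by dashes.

The budget equals the shortest possible length, so every move has to be on a shortest route through the required cells.
Route from B: right 1 to C, down 2 to M, right 1 to N, down 1 to R, left 1 to Q, down 1 to V, left 2 to T, up 4 to A — 13 moves in all.
Check: all required cells visited; 13 ≤ 13 moves.

B - C - I - M - N - R - Q - V - U - T - O - K - F - A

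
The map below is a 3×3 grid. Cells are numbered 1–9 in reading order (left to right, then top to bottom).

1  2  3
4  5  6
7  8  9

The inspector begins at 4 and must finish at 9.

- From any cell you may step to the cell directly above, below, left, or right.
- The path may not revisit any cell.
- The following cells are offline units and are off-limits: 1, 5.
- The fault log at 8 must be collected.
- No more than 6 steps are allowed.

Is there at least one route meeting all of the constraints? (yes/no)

One route that works: 4 → 7 → 8 → 9.

yes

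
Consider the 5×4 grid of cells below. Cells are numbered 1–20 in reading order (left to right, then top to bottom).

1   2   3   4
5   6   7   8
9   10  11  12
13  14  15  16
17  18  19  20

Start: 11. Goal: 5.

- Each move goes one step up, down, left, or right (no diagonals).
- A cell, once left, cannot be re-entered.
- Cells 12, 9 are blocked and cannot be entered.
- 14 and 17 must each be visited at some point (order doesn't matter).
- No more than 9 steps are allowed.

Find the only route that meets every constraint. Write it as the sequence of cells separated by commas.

Any route must reach 14 and 17 and still end at 5 within 9 moves, so the order of the required stops is forced.
Route from 11: down 2 to 19, left 2 to 17, up 1 to 13, right 1 to 14, up 2 to 6, left 1 to 5 — 9 moves in all.
Check: all required cells visited; 9 ≤ 9 moves.

11, 15, 19, 18, 17, 13, 14, 10, 6, 5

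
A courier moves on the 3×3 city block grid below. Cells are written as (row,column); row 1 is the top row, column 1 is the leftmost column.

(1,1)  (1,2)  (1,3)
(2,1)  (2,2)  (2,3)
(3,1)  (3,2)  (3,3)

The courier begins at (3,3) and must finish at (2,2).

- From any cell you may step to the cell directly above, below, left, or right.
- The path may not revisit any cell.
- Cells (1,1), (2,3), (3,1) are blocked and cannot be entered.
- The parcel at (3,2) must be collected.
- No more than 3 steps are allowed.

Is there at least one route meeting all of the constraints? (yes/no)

yes

One route that works: (3,3) → (3,2) → (2,2).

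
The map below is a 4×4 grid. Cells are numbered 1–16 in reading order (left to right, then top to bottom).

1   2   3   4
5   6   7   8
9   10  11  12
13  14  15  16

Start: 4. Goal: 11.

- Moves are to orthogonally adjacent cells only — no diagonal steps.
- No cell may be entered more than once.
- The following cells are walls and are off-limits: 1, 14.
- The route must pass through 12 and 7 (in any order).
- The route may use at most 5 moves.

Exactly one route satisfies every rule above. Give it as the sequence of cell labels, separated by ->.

The 5-move cap with required stops at 12, 7 leaves no slack for detours.
Route from 4: left 1 to 3, down 1 to 7, right 1 to 8, down 1 to 12, left 1 to 11 — 5 moves in all.
Check: all required cells visited; 5 ≤ 5 moves.

4 -> 3 -> 7 -> 8 -> 12 -> 11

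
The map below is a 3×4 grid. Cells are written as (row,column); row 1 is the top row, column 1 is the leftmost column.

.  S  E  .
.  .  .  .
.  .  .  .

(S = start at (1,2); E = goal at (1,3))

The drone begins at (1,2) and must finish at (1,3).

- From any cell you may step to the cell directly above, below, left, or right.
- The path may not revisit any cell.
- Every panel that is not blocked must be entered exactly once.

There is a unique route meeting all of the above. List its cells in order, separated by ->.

Need to visit all 12 open cells exactly once, starting at (1,2) and ending at (1,3).
Cell (1,1) has only two open neighbours ((2,1) and (1,2)), so the path must pass straight through it: one of those is the cell it's entered from and the other is where it exits.
Route from (1,2): left to (1,1), 2× down (reaching (3,1)), right to (3,2), up to (2,2), right to (2,3), down to (3,3), right to (3,4), 2× up (reaching (1,4)), left to (1,3) — 11 moves in all.
Check: all 12 open cells covered.

(1,2) -> (1,1) -> (2,1) -> (3,1) -> (3,2) -> (2,2) -> (2,3) -> (3,3) -> (3,4) -> (2,4) -> (1,4) -> (1,3)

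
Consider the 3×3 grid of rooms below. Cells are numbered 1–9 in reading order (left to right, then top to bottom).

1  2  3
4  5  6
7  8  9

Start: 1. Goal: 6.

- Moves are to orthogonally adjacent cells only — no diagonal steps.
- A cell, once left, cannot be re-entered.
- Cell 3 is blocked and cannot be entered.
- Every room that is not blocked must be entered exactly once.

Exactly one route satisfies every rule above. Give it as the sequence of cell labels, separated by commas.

Need to visit all 8 open cells exactly once, starting at 1 and ending at 6.
Cell 9 has only two open neighbours (6 and 8), so the path must pass straight through it: one of those is the cell it's entered from and the other is where it exits.
Route from 1: right to 2, down to 5, left to 4, down to 7, 2× right (reaching 9), up to 6 — 7 moves in all.
Check: all 8 open cells covered.

1, 2, 5, 4, 7, 8, 9, 6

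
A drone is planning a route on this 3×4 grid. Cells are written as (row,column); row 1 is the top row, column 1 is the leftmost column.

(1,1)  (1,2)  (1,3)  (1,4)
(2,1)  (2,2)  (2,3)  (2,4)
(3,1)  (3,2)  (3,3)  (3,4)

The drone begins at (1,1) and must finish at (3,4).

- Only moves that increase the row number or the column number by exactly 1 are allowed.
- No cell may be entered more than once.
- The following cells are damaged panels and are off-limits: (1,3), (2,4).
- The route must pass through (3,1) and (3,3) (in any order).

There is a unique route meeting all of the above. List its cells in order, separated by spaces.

Moves only go right or down, so the column and row indices never decrease.
Route from (1,1): down 2 to (3,1), right 3 to (3,4) — 5 moves in all.
Check: all required cells visited.

(1,1) (2,1) (3,1) (3,2) (3,3) (3,4)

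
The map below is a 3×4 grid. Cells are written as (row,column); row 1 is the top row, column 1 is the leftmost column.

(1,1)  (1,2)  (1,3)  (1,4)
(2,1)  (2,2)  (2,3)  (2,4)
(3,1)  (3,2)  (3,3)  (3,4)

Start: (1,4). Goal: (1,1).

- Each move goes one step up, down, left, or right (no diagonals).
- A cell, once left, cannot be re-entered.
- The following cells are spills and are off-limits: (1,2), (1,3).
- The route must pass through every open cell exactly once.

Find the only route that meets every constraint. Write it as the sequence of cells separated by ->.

Need to visit all 10 open cells exactly once, starting at (1,4) and ending at (1,1).
Cell (3,4) has only two open neighbours ((2,4) and (3,3)), so the path must pass straight through it: one of those is the cell it's entered from and the other is where it exits.
Route from (1,4): down 2 to (3,4), left 1 to (3,3), up 1 to (2,3), left 1 to (2,2), down 1 to (3,2), left 1 to (3,1), up 2 to (1,1) — 9 moves in all.
Check: all 10 open cells covered.

(1,4) -> (2,4) -> (3,4) -> (3,3) -> (2,3) -> (2,2) -> (3,2) -> (3,1) -> (2,1) -> (1,1)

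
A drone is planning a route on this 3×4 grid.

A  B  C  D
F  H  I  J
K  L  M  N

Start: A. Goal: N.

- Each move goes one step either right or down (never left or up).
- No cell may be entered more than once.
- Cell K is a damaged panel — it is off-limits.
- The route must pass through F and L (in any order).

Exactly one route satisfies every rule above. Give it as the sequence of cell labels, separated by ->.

Moves only go right or down, so the column and row indices never decrease.
Route from A: down 1 to F, right 1 to H, down 1 to L, right 2 to N — 5 moves in all.
Check: all required cells visited.

A -> F -> H -> L -> M -> N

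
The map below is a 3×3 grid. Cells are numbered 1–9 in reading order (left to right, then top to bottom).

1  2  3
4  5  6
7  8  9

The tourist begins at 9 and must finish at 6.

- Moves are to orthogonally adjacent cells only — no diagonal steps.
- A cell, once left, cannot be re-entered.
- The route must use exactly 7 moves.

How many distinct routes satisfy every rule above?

Need simple routes of exactly 7 moves from 9 to 6 (Manhattan distance 1, so 3 moves are spent on a detour and 3 undoing it).
Enumerating: 9 8 5 4 1 2 3 6 | 9 8 7 4 1 2 5 6 | 9 8 7 4 1 2 3 6 | 9 8 7 4 5 2 3 6.
That gives 4 routes.

4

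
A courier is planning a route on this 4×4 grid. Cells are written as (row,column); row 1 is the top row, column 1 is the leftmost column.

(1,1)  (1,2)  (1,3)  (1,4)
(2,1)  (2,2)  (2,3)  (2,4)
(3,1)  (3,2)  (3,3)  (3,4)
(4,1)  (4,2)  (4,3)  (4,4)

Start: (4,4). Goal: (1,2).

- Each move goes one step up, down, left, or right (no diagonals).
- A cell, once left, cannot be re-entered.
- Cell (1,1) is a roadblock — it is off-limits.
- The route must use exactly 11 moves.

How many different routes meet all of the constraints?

Need simple routes of exactly 11 moves from (4,4) to (1,2) (Manhattan distance 5, so 3 moves are spent on a detour and 3 undoing it).
Branch systematically from the start, pruning whenever the remaining move budget drops below the Manhattan distance to (1,2) or differs from it in parity. Grouping the completions by first move — via (3,4): 12; via (4,3): 12 — and summing: 12 + 12 = 24.
That gives 24 routes.

24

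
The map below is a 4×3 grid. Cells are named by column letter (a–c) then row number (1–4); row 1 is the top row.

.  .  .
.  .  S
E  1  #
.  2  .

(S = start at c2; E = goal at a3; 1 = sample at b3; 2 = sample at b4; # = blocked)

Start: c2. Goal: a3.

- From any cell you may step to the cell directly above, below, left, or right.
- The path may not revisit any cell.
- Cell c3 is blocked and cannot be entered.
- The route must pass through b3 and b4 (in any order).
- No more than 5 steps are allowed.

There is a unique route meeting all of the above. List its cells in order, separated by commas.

The 5-move cap with required stops at b3, b4 leaves no slack for detours.
Route from c2: left 1 to b2, down 2 to b4, left 1 to a4, up 1 to a3 — 5 moves in all.
Check: all required cells visited; 5 ≤ 5 moves.

c2, b2, b3, b4, a4, a3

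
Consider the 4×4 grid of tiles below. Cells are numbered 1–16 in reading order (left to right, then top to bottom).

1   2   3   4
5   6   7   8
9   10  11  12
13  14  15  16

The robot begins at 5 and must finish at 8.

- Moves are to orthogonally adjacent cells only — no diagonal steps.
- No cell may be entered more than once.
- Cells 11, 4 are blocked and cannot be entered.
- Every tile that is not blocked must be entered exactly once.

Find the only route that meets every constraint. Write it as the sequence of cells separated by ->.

Need to visit all 14 open cells exactly once, starting at 5 and ending at 8.
Route from 5: up 1 to 1, right 2 to 3, down 1 to 7, left 1 to 6, down 1 to 10, left 1 to 9, down 1 to 13, right 3 to 16, up 2 to 8 — 13 moves in all.
Check: all 14 open cells covered.

5 -> 1 -> 2 -> 3 -> 7 -> 6 -> 10 -> 9 -> 13 -> 14 -> 15 -> 16 -> 12 -> 8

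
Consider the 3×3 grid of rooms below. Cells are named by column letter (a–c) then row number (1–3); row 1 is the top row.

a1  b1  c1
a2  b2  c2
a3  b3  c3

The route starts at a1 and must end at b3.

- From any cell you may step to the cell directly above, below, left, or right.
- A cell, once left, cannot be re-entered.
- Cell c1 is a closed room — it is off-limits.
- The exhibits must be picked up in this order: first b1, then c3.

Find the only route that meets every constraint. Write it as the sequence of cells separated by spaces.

a1 b1 b2 c2 c3 b3

The waypoints must appear in the order b1, c3, with no cell reused.
Route from a1: right to b1, down to b2, right to c2, down to c3, left to b3 — 5 moves in all.
Check: order respected (b1 at step 1, c3 at step 4).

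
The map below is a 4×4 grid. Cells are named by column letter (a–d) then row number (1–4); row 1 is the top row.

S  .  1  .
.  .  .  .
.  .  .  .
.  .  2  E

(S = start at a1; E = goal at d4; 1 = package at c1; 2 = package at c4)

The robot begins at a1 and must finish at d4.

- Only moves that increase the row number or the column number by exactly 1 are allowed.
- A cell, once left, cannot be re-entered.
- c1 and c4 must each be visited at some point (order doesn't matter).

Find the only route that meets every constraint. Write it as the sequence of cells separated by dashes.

a1 - b1 - c1 - c2 - c3 - c4 - d4

Moves only go right or down, so the column and row indices never decrease.
Route from a1: 2× right (reaching c1), 3× down (reaching c4), right to d4 — 6 moves in all.
Check: all required cells visited.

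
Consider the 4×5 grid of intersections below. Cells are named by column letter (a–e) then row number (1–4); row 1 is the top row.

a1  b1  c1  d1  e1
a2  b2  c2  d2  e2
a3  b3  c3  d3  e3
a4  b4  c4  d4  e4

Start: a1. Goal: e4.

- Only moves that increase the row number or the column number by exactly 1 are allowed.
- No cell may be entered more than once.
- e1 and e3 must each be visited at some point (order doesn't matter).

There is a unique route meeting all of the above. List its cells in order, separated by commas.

a1, b1, c1, d1, e1, e2, e3, e4

Moves only go right or down, so the column and row indices never decrease.
Route from a1: 4× right (reaching e1), 3× down (reaching e4) — 7 moves in all.
Check: all required cells visited.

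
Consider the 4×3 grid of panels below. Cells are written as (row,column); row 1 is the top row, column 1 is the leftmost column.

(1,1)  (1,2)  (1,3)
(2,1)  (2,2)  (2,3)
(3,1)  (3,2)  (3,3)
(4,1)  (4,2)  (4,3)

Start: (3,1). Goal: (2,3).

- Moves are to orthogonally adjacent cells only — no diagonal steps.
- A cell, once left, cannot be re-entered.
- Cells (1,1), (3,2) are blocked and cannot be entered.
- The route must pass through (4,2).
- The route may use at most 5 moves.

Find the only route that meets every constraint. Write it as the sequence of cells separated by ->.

The 5-move cap with required stops at (4,2) leaves no slack for detours.
Route from (3,1): down to (4,1), 2× right (reaching (4,3)), 2× up (reaching (2,3)) — 5 moves in all.
Check: all required cells visited; 5 ≤ 5 moves.

(3,1) -> (4,1) -> (4,2) -> (4,3) -> (3,3) -> (2,3)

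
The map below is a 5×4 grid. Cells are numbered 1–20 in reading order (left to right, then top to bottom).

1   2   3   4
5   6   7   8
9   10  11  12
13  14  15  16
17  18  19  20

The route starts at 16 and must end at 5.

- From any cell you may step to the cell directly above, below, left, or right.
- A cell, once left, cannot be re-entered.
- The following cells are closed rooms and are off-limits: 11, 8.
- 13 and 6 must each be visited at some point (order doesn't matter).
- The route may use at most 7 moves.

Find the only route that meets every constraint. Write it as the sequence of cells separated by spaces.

16 15 14 13 9 10 6 5

Any route must reach 13 and 6 and still end at 5 within 7 moves, so the order of the required stops is forced.
Route from 16: left 3 to 13, up 1 to 9, right 1 to 10, up 1 to 6, left 1 to 5 — 7 moves in all.
Check: all required cells visited; 7 ≤ 7 moves.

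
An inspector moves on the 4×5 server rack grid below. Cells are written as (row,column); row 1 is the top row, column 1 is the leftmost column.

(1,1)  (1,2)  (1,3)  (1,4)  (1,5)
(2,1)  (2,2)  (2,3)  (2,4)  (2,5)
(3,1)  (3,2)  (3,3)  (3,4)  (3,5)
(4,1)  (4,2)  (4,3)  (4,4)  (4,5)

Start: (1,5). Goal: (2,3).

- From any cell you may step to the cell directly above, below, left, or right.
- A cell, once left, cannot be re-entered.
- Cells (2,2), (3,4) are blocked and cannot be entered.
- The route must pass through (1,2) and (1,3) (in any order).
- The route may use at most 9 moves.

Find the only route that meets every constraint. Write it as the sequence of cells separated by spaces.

Any route must reach (1,2) and (1,3) and still end at (2,3) within 9 moves, so the order of the required stops is forced.
Route from (1,5): 4× left (reaching (1,1)), 2× down (reaching (3,1)), 2× right (reaching (3,3)), up to (2,3) — 9 moves in all.
Check: all required cells visited; 9 ≤ 9 moves.

(1,5) (1,4) (1,3) (1,2) (1,1) (2,1) (3,1) (3,2) (3,3) (2,3)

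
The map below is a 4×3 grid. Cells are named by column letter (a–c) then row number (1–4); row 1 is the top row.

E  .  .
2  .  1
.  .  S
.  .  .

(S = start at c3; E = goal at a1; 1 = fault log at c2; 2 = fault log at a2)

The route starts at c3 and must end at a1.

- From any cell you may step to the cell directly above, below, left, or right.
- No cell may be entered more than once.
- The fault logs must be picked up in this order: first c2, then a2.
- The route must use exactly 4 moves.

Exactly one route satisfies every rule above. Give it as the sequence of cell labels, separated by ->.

c3 -> c2 -> b2 -> a2 -> a1

The waypoints must appear in the order c2, a2, with no cell reused.
Route from c3: up to c2, 2× left (reaching a2), up to a1 — 4 moves in all.
Check: order respected (1 at step 1, 2 at step 3); 4 moves as required.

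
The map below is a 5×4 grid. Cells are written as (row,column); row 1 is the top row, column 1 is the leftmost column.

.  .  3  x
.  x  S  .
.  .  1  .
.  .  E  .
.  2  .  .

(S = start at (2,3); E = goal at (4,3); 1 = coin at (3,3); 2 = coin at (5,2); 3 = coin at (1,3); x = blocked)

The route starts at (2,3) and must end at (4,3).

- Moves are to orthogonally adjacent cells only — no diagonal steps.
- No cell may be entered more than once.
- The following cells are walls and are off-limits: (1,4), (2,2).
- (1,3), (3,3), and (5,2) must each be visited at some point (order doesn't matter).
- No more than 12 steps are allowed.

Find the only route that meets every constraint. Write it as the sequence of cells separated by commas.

The budget equals the shortest possible length, so every move has to be on a shortest route through the required cells.
Route from (2,3): up to (1,3), 2× left (reaching (1,1)), 4× down (reaching (5,1)), right to (5,2), 2× up (reaching (3,2)), right to (3,3), down to (4,3) — 12 moves in all.
Check: all required cells visited; 12 ≤ 12 moves.

(2,3), (1,3), (1,2), (1,1), (2,1), (3,1), (4,1), (5,1), (5,2), (4,2), (3,2), (3,3), (4,3)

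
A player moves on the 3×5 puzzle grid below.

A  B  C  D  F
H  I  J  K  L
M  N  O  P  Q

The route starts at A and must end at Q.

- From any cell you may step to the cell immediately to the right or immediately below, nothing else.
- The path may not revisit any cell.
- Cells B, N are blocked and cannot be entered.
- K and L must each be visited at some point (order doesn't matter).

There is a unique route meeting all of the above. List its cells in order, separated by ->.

A -> H -> I -> J -> K -> L -> Q

Moves only go right or down, so the column and row indices never decrease.
Route from A: down to H, 4× right (reaching L), down to Q — 6 moves in all.
Check: all required cells visited.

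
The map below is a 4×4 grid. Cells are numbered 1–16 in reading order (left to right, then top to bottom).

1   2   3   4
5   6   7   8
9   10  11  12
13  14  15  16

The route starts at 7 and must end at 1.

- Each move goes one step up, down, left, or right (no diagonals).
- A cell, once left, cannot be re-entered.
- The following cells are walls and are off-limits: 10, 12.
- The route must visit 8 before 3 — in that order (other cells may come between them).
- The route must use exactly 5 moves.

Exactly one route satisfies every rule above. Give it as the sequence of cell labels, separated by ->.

7 -> 8 -> 4 -> 3 -> 2 -> 1

The waypoints must appear in the order 8, 3, with no cell reused.
Route from 7: right to 8, up to 4, 3× left (reaching 1) — 5 moves in all.
Check: order respected (8 at step 1, 3 at step 3); 5 moves as required.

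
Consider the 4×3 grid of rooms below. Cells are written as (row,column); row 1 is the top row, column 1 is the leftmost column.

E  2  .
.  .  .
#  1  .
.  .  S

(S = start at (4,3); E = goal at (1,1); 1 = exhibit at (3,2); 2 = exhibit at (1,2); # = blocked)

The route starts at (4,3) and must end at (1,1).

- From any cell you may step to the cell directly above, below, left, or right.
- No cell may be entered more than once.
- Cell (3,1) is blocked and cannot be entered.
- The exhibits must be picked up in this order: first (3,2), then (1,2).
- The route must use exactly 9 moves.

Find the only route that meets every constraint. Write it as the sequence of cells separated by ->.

(4,3) -> (4,2) -> (3,2) -> (3,3) -> (2,3) -> (1,3) -> (1,2) -> (2,2) -> (2,1) -> (1,1)

The waypoints must appear in the order (3,2), (1,2), with no cell reused.
Route from (4,3): left 1 to (4,2), up 1 to (3,2), right 1 to (3,3), up 2 to (1,3), left 1 to (1,2), down 1 to (2,2), left 1 to (2,1), up 1 to (1,1) — 9 moves in all.
Check: order respected (1 at step 2, 2 at step 6); 9 moves as required.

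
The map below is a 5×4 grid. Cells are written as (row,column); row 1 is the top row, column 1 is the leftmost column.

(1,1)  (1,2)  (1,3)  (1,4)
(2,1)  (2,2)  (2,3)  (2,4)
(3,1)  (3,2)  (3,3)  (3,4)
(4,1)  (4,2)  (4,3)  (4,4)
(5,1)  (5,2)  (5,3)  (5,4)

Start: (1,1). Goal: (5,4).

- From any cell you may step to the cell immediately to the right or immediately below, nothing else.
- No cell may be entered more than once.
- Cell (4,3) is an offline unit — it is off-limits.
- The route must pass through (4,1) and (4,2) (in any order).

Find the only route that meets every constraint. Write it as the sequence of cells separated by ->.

(1,1) -> (2,1) -> (3,1) -> (4,1) -> (4,2) -> (5,2) -> (5,3) -> (5,4)

Moves only go right or down, so the column and row indices never decrease.
Route from (1,1): down 3 to (4,1), right 1 to (4,2), down 1 to (5,2), right 2 to (5,4) — 7 moves in all.
Check: all required cells visited.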